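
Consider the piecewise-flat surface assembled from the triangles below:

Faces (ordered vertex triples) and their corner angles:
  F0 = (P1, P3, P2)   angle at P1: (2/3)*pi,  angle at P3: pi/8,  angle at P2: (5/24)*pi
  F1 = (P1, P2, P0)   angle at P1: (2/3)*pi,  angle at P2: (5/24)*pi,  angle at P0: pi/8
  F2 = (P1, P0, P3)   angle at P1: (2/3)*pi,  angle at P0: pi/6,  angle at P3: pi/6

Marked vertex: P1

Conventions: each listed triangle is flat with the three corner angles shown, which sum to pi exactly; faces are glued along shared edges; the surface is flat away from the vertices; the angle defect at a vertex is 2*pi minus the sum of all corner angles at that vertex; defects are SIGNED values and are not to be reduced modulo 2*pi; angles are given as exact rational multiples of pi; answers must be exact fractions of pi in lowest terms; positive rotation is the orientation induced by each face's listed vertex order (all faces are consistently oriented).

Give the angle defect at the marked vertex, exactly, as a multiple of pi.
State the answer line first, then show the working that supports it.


Answer: defect(P1) = 0

Sum of corner angles at P1: 2*pi
defect = 2*pi - 2*pi


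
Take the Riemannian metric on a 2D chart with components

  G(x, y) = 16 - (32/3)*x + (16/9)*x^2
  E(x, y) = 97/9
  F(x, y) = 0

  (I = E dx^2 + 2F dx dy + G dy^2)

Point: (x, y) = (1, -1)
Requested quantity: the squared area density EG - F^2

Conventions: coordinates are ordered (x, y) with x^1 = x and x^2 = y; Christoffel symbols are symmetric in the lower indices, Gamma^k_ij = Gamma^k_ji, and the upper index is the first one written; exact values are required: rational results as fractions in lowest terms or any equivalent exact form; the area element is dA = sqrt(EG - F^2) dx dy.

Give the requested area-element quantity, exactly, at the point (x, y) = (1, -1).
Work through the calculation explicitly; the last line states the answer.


E = 97/9, F = 0, G = 64/9; EG - F^2 = 6208/81

Answer: EG - F^2 = 6208/81


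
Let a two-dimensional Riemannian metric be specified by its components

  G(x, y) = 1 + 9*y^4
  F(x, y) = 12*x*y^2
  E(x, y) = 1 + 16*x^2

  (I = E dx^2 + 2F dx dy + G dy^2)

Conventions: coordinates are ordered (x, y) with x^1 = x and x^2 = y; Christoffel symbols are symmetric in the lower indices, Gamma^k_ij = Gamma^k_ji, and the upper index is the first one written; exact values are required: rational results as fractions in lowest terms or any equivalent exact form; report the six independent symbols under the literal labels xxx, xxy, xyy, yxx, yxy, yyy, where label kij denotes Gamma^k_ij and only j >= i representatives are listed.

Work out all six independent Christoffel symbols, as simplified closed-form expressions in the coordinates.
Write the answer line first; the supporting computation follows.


Answer: Gamma_xxx = 16*x/(16*x^2 + 9*y^4 + 1), Gamma_xxy = 0, Gamma_xyy = 24*x*y/(16*x^2 + 9*y^4 + 1), Gamma_yxx = 12*y^2/(16*x^2 + 9*y^4 + 1), Gamma_yxy = 0, Gamma_yyy = 18*y^3/(16*x^2 + 9*y^4 + 1)

E = 1 + 16*x^2; F = 12*x*y^2; G = 1 + 9*y^4
Gamma^k_ij = (1/2) g^{kl} (d_i g_jl + d_j g_il - d_l g_ij), with g^inv = (1/(EG-F^2)) [[G, -F], [-F, E]]
first partials: E_x = 32*x, E_y = 0, F_x = 12*y^2, F_y = 24*x*y, G_x = 0, G_y = 36*y^3
D = EG - F^2 = 1 + 16*x^2 + 9*y^4
expanded: Gamma^x_xx = (G E_x - 2F F_x + F E_y)/(2D), Gamma^x_xy = (G E_y - F G_x)/(2D), Gamma^x_yy = (2G F_y - G G_x - F G_y)/(2D), Gamma^y_xx = (2E F_x - E E_y - F E_x)/(2D), Gamma^y_xy = (E G_x - F E_y)/(2D), Gamma^y_yy = (E G_y - 2F F_y + F G_x)/(2D); substitute and cancel common factors


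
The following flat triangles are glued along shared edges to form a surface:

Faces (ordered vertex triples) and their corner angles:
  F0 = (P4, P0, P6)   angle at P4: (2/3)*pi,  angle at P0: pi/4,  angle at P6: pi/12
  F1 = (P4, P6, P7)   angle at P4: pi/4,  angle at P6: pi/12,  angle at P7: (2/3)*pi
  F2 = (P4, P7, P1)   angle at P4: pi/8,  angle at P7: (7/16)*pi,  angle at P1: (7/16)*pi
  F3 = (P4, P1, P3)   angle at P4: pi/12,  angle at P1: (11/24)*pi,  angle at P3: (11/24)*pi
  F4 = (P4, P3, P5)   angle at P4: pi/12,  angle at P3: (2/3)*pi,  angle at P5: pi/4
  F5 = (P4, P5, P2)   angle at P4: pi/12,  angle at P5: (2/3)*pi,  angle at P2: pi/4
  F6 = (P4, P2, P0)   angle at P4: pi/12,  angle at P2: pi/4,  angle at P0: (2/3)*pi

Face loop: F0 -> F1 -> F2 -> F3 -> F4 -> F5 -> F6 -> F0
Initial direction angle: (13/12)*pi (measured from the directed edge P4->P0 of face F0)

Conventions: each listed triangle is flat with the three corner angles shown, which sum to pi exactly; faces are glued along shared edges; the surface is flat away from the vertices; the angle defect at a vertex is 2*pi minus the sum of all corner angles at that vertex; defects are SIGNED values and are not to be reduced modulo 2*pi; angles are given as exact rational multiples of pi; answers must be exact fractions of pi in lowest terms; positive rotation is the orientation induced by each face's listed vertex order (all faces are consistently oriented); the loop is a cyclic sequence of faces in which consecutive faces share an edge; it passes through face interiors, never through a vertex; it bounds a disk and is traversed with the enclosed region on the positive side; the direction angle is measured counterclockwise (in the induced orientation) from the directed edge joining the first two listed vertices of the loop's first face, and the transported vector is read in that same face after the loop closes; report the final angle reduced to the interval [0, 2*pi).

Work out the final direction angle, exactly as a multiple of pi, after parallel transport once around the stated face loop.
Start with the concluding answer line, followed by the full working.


Answer: final direction angle = (41/24)*pi

enclosed vertex P4: corner angles sum to (11/8)*pi, defect = 2*pi - (11/8)*pi = (5/8)*pi
transport around the loop rotates by the sum of enclosed defects; add to the initial angle mod 2*pi
final angle = (13/12)*pi + (5/8)*pi = (41/24)*pi (mod 2*pi)


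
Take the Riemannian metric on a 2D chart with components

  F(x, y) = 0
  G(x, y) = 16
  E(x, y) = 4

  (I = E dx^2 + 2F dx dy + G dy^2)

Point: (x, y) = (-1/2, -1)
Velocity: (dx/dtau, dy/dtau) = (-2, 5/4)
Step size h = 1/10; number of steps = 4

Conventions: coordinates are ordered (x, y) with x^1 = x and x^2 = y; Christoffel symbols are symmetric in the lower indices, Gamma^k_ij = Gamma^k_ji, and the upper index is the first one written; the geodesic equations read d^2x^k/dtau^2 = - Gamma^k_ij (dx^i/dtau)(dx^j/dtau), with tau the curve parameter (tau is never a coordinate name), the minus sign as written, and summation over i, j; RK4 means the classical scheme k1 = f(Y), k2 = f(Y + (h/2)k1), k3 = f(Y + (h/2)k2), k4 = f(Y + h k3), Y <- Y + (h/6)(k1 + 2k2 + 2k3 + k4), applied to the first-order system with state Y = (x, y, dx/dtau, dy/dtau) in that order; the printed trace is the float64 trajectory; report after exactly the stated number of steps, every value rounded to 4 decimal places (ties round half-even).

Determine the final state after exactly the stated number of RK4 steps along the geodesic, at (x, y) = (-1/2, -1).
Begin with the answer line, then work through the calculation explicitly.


Answer: x = -1.3000, y = -0.5000, dx/dtau = -2.0000, dy/dtau = 1.2500

f(Y) = (dx/dtau, dy/dtau, -Gamma^x_ij Y'^i Y'^j, -Gamma^y_ij Y'^i Y'^j) with the Gammas evaluated at the stage position; h = 0.100000; intermediate values shown to 6 dp
step 0: x = -0.5000, y = -1.0000, dx/dtau = -2.0000, dy/dtau = 1.2500
step 1:
  k1: at (x, y) = (-0.500000, -1.000000), (dx/dtau, dy/dtau) = (-2.000000, 1.250000); Gamma_xxx = 0.000000, Gamma_xxy = 0.000000, Gamma_xyy = 0.000000, Gamma_yxx = 0.000000, Gamma_yxy = 0.000000, Gamma_yyy = 0.000000; k1 = (-2.000000, 1.250000, 0.000000, 0.000000)
  k2: at (x, y) = (-0.600000, -0.937500), (dx/dtau, dy/dtau) = (-2.000000, 1.250000); Gamma_xxx = 0.000000, Gamma_xxy = 0.000000, Gamma_xyy = 0.000000, Gamma_yxx = 0.000000, Gamma_yxy = 0.000000, Gamma_yyy = 0.000000; k2 = (-2.000000, 1.250000, 0.000000, 0.000000)
  k3: at (x, y) = (-0.600000, -0.937500), (dx/dtau, dy/dtau) = (-2.000000, 1.250000); Gamma_xxx = 0.000000, Gamma_xxy = 0.000000, Gamma_xyy = 0.000000, Gamma_yxx = 0.000000, Gamma_yxy = 0.000000, Gamma_yyy = 0.000000; k3 = (-2.000000, 1.250000, 0.000000, 0.000000)
  k4: at (x, y) = (-0.700000, -0.875000), (dx/dtau, dy/dtau) = (-2.000000, 1.250000); Gamma_xxx = 0.000000, Gamma_xxy = 0.000000, Gamma_xyy = 0.000000, Gamma_yxx = 0.000000, Gamma_yxy = 0.000000, Gamma_yyy = 0.000000; k4 = (-2.000000, 1.250000, 0.000000, 0.000000)
  Y <- Y + (h/6)(k1 + 2k2 + 2k3 + k4): x = -0.7000, y = -0.8750, dx/dtau = -2.0000, dy/dtau = 1.2500
step 2:
  k1: at (x, y) = (-0.700000, -0.875000), (dx/dtau, dy/dtau) = (-2.000000, 1.250000); Gamma_xxx = 0.000000, Gamma_xxy = 0.000000, Gamma_xyy = 0.000000, Gamma_yxx = 0.000000, Gamma_yxy = 0.000000, Gamma_yyy = 0.000000; k1 = (-2.000000, 1.250000, 0.000000, 0.000000)
  k2: at (x, y) = (-0.800000, -0.812500), (dx/dtau, dy/dtau) = (-2.000000, 1.250000); Gamma_xxx = 0.000000, Gamma_xxy = 0.000000, Gamma_xyy = 0.000000, Gamma_yxx = 0.000000, Gamma_yxy = 0.000000, Gamma_yyy = 0.000000; k2 = (-2.000000, 1.250000, 0.000000, 0.000000)
  k3: at (x, y) = (-0.800000, -0.812500), (dx/dtau, dy/dtau) = (-2.000000, 1.250000); Gamma_xxx = 0.000000, Gamma_xxy = 0.000000, Gamma_xyy = 0.000000, Gamma_yxx = 0.000000, Gamma_yxy = 0.000000, Gamma_yyy = 0.000000; k3 = (-2.000000, 1.250000, 0.000000, 0.000000)
  k4: at (x, y) = (-0.900000, -0.750000), (dx/dtau, dy/dtau) = (-2.000000, 1.250000); Gamma_xxx = 0.000000, Gamma_xxy = 0.000000, Gamma_xyy = 0.000000, Gamma_yxx = 0.000000, Gamma_yxy = 0.000000, Gamma_yyy = 0.000000; k4 = (-2.000000, 1.250000, 0.000000, 0.000000)
  Y <- Y + (h/6)(k1 + 2k2 + 2k3 + k4): x = -0.9000, y = -0.7500, dx/dtau = -2.0000, dy/dtau = 1.2500
step 3:
  k1: at (x, y) = (-0.900000, -0.750000), (dx/dtau, dy/dtau) = (-2.000000, 1.250000); Gamma_xxx = 0.000000, Gamma_xxy = 0.000000, Gamma_xyy = 0.000000, Gamma_yxx = 0.000000, Gamma_yxy = 0.000000, Gamma_yyy = 0.000000; k1 = (-2.000000, 1.250000, 0.000000, 0.000000)
  k2: at (x, y) = (-1.000000, -0.687500), (dx/dtau, dy/dtau) = (-2.000000, 1.250000); Gamma_xxx = 0.000000, Gamma_xxy = 0.000000, Gamma_xyy = 0.000000, Gamma_yxx = 0.000000, Gamma_yxy = 0.000000, Gamma_yyy = 0.000000; k2 = (-2.000000, 1.250000, 0.000000, 0.000000)
  k3: at (x, y) = (-1.000000, -0.687500), (dx/dtau, dy/dtau) = (-2.000000, 1.250000); Gamma_xxx = 0.000000, Gamma_xxy = 0.000000, Gamma_xyy = 0.000000, Gamma_yxx = 0.000000, Gamma_yxy = 0.000000, Gamma_yyy = 0.000000; k3 = (-2.000000, 1.250000, 0.000000, 0.000000)
  k4: at (x, y) = (-1.100000, -0.625000), (dx/dtau, dy/dtau) = (-2.000000, 1.250000); Gamma_xxx = 0.000000, Gamma_xxy = 0.000000, Gamma_xyy = 0.000000, Gamma_yxx = 0.000000, Gamma_yxy = 0.000000, Gamma_yyy = 0.000000; k4 = (-2.000000, 1.250000, 0.000000, 0.000000)
  Y <- Y + (h/6)(k1 + 2k2 + 2k3 + k4): x = -1.1000, y = -0.6250, dx/dtau = -2.0000, dy/dtau = 1.2500
step 4:
  k1: at (x, y) = (-1.100000, -0.625000), (dx/dtau, dy/dtau) = (-2.000000, 1.250000); Gamma_xxx = 0.000000, Gamma_xxy = 0.000000, Gamma_xyy = 0.000000, Gamma_yxx = 0.000000, Gamma_yxy = 0.000000, Gamma_yyy = 0.000000; k1 = (-2.000000, 1.250000, 0.000000, 0.000000)
  k2: at (x, y) = (-1.200000, -0.562500), (dx/dtau, dy/dtau) = (-2.000000, 1.250000); Gamma_xxx = 0.000000, Gamma_xxy = 0.000000, Gamma_xyy = 0.000000, Gamma_yxx = 0.000000, Gamma_yxy = 0.000000, Gamma_yyy = 0.000000; k2 = (-2.000000, 1.250000, 0.000000, 0.000000)
  k3: at (x, y) = (-1.200000, -0.562500), (dx/dtau, dy/dtau) = (-2.000000, 1.250000); Gamma_xxx = 0.000000, Gamma_xxy = 0.000000, Gamma_xyy = 0.000000, Gamma_yxx = 0.000000, Gamma_yxy = 0.000000, Gamma_yyy = 0.000000; k3 = (-2.000000, 1.250000, 0.000000, 0.000000)
  k4: at (x, y) = (-1.300000, -0.500000), (dx/dtau, dy/dtau) = (-2.000000, 1.250000); Gamma_xxx = 0.000000, Gamma_xxy = 0.000000, Gamma_xyy = 0.000000, Gamma_yxx = 0.000000, Gamma_yxy = 0.000000, Gamma_yyy = 0.000000; k4 = (-2.000000, 1.250000, 0.000000, 0.000000)
  Y <- Y + (h/6)(k1 + 2k2 + 2k3 + k4): x = -1.3000, y = -0.5000, dx/dtau = -2.0000, dy/dtau = 1.2500


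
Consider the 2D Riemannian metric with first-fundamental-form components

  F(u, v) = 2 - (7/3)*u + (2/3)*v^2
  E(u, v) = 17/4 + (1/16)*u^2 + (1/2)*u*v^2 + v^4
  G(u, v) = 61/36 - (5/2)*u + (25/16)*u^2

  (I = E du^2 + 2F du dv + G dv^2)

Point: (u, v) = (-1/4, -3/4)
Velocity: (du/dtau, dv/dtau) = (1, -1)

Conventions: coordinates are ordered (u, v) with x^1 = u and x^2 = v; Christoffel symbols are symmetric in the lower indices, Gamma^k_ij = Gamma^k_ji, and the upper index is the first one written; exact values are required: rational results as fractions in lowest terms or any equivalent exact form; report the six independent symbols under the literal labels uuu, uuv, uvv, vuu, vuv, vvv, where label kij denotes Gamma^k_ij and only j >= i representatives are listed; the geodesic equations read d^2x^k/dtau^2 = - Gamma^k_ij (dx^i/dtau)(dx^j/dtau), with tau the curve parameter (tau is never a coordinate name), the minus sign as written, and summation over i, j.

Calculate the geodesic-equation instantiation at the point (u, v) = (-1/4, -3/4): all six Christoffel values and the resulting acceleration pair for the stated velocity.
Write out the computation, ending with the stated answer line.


E = 9/2, F = 71/24, G = 5569/2304 at the point
E_u = 1/4, E_v = -3/2, F_u = -7/3, F_v = -1, G_u = -105/32, G_v = 0
EG - F^2 = 9793/4608;  g^inv = (4608/9793) * [[5569/2304, -71/24], [-71/24, 9/2]]
first-kind symbols [ij,l] = (1/2)(d_i g_jl + d_j g_il - d_l g_ij): [uu,u] = E_u/2 = 1/8, [uu,v] = F_u - E_v/2 = -19/12, [uv,u] = E_v/2 = -3/4, [uv,v] = G_u/2 = -105/64, [vv,u] = F_v - G_u/2 = 41/64, [vv,v] = G_v/2 = 0
Gamma^u_ij = (G*[ij,u] - F*[ij,v])/(EG - F^2), Gamma^v_ij = (E*[ij,v] - F*[ij,u])/(EG - F^2)
Gamma_uuu = 91905/39172, Gamma_uuv = 28023/19586, Gamma_uvv = 228329/313376, Gamma_vuu = -34536/9793, Gamma_vuv = -23796/9793, Gamma_vvv = -8733/9793
d^2u/dtau^2 = -(Gamma_uuu*(1)^2 + 2*Gamma_uuv*(1)*(-1) + Gamma_uvv*(-1)^2) = -66833/313376
d^2v/dtau^2 = -(Gamma_vuu*(1)^2 + 2*Gamma_vuv*(1)*(-1) + Gamma_vvv*(-1)^2) = -4323/9793

Answer: Gamma_uuu = 91905/39172, Gamma_uuv = 28023/19586, Gamma_uvv = 228329/313376, Gamma_vuu = -34536/9793, Gamma_vuv = -23796/9793, Gamma_vvv = -8733/9793; accelerations (d^2u/dtau^2, d^2v/dtau^2) = (-66833/313376, -4323/9793)


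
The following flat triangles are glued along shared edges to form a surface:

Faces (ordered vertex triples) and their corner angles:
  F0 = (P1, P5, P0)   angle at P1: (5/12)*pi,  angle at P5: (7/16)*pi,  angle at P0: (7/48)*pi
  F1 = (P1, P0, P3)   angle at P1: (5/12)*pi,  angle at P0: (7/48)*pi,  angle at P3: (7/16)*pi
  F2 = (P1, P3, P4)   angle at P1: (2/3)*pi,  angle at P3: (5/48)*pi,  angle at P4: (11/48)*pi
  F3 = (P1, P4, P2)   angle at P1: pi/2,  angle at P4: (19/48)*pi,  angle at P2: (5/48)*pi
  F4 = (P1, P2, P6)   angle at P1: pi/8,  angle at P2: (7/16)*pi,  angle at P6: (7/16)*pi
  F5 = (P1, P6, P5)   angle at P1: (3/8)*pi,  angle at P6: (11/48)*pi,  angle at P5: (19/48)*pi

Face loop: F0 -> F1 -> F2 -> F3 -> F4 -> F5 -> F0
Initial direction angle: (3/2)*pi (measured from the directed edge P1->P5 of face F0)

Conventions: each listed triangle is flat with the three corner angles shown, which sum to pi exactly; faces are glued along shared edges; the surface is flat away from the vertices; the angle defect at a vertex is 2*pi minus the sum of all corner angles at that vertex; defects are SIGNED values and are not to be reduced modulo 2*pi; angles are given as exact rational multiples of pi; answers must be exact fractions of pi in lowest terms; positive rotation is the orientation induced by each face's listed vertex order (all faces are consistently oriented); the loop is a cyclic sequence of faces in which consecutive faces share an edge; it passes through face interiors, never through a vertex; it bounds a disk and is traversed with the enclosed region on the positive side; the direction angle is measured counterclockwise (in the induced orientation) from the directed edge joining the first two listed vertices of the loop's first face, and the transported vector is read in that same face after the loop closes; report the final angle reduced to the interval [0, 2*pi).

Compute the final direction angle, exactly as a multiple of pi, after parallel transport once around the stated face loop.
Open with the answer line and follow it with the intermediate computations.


Answer: final direction angle = pi

enclosed vertex P1: corner angles sum to (5/2)*pi, defect = 2*pi - (5/2)*pi = -pi/2
final direction = starting direction + enclosed defect total, reduced mod 2*pi (induced orientation)
final angle = (3/2)*pi - pi/2 = pi (mod 2*pi)


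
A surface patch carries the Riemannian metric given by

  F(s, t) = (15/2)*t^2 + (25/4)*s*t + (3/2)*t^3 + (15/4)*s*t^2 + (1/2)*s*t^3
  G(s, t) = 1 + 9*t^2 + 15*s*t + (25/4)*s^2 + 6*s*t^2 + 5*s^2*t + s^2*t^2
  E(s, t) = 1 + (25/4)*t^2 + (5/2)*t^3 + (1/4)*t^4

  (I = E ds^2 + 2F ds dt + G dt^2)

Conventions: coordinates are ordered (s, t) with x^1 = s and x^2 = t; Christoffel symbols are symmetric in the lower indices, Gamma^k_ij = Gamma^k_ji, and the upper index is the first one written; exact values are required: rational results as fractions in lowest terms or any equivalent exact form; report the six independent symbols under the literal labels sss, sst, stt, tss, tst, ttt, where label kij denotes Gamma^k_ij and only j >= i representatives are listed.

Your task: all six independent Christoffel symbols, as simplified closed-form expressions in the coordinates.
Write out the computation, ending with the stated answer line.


E = 1 + (25/4)*t^2 + (5/2)*t^3 + (1/4)*t^4; F = (15/2)*t^2 + (25/4)*s*t + (3/2)*t^3 + (15/4)*s*t^2 + (1/2)*s*t^3; G = 1 + 9*t^2 + 15*s*t + (25/4)*s^2 + 6*s*t^2 + 5*s^2*t + s^2*t^2
Gamma^k_ij = (1/2) g^{kl} (d_i g_jl + d_j g_il - d_l g_ij), with g^inv = (1/(EG-F^2)) [[G, -F], [-F, E]]
first partials: E_s = 0, E_t = (25/2)*t + (15/2)*t^2 + t^3, F_s = (25/4)*t + (15/4)*t^2 + (1/2)*t^3, F_t = 15*t + (25/4)*s + (9/2)*t^2 + (15/2)*s*t + (3/2)*s*t^2, G_s = 15*t + (25/2)*s + 6*t^2 + 10*s*t + 2*s*t^2, G_t = 18*t + 15*s + 12*s*t + 5*s^2 + 2*s^2*t
D = EG - F^2 = 1 + (61/4)*t^2 + 15*s*t + (25/4)*s^2 + (5/2)*t^3 + 6*s*t^2 + 5*s^2*t + (1/4)*t^4 + s^2*t^2
expanded: Gamma^s_ss = (G E_s - 2F F_s + F E_t)/(2D), Gamma^s_st = (G E_t - F G_s)/(2D), Gamma^s_tt = (2G F_t - G G_s - F G_t)/(2D), Gamma^t_ss = (2E F_s - E E_t - F E_s)/(2D), Gamma^t_st = (E G_s - F E_t)/(2D), Gamma^t_tt = (E G_t - 2F F_t + F G_s)/(2D); substitute and cancel common factors

Answer: Gamma_sss = 0, Gamma_sst = (2*t^3 + 15*t^2 + 25*t)/(4*s^2*t^2 + 20*s^2*t + 25*s^2 + 24*s*t^2 + 60*s*t + t^4 + 10*t^3 + 61*t^2 + 4), Gamma_stt = (2*s*t^2 + 10*s*t + 6*t^2 + 30*t)/(4*s^2*t^2 + 20*s^2*t + 25*s^2 + 24*s*t^2 + 60*s*t + t^4 + 10*t^3 + 61*t^2 + 4), Gamma_tss = 0, Gamma_tst = (4*s*t^2 + 20*s*t + 25*s + 12*t^2 + 30*t)/(4*s^2*t^2 + 20*s^2*t + 25*s^2 + 24*s*t^2 + 60*s*t + t^4 + 10*t^3 + 61*t^2 + 4), Gamma_ttt = (4*s^2*t + 10*s^2 + 24*s*t + 30*s + 36*t)/(4*s^2*t^2 + 20*s^2*t + 25*s^2 + 24*s*t^2 + 60*s*t + t^4 + 10*t^3 + 61*t^2 + 4)


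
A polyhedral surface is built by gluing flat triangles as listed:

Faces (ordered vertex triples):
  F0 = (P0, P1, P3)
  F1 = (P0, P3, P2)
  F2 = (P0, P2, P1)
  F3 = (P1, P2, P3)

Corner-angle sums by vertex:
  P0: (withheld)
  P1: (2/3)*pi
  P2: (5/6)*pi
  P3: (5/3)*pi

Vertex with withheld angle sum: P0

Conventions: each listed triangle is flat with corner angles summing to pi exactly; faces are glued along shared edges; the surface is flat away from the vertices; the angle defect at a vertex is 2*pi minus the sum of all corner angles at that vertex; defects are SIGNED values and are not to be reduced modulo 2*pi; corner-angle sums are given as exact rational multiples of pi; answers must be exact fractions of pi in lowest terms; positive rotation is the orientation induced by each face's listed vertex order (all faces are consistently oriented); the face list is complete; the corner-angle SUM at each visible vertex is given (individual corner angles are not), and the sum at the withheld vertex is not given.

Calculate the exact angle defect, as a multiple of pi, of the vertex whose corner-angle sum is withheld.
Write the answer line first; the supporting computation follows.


Answer: defect(P0) = (7/6)*pi

V = 4, E = 6, F = 4; chi = V - E + F = 2
Gauss-Bonnet: total defect = 2*pi*chi = 4*pi; visible defects sum to (17/6)*pi


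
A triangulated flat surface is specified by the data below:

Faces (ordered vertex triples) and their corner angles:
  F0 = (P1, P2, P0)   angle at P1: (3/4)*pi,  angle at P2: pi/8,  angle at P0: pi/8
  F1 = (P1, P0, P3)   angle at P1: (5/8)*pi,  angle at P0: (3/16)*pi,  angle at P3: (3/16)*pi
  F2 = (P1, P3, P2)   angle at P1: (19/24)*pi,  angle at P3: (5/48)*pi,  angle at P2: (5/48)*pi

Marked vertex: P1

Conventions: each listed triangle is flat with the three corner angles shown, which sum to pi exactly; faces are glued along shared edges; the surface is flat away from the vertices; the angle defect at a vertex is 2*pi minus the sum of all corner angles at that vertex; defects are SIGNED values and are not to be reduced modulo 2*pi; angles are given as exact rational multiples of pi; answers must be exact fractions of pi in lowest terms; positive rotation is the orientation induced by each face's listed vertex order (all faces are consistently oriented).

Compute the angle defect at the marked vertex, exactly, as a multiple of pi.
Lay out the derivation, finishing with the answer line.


Sum of corner angles at P1: (13/6)*pi
defect = 2*pi - (13/6)*pi

Answer: defect(P1) = -pi/6


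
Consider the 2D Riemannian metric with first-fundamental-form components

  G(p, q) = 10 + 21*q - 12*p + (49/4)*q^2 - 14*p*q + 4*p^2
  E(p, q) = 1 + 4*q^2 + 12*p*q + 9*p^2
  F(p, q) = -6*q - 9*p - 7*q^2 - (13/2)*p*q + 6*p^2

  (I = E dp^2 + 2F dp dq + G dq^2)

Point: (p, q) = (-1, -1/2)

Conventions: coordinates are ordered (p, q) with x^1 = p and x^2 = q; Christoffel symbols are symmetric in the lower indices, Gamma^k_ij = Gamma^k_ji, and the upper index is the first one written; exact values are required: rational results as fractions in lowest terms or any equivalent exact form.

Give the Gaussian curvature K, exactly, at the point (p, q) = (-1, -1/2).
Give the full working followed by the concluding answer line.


E = 17, F = 13, G = 185/16, EG - F^2 = 441/16 at the point
E_p = -24, E_q = -16, F_p = -71/4, F_q = 15/2, G_p = -13, G_q = 91/4
E_qq = 8, F_pq = -13/2, G_pp = 8
Apply the Brioschi formula K = (det M1 - det M2)/(EG - F^2)^2 over the derivative matrices of E, F, G.
M1 = [[-E_qq/2 + F_pq - G_pp/2, E_p/2, F_p - E_q/2], [F_q - G_p/2, E, F], [G_q/2, F, G]] = [[-29/2, -12, -39/4], [14, 17, 13], [91/8, 13, 185/16]]; det M1 = -483/4
M2 = [[0, E_q/2, G_p/2], [E_q/2, E, F], [G_p/2, F, G]] = [[0, -8, -13/2], [-8, 17, 13], [-13/2, 13, 185/16]]; det M2 = -425/4
det M1 - det M2 = -29/2; K = -29/2 / (441/16)^2 = -3712/194481

Answer: K = -3712/194481


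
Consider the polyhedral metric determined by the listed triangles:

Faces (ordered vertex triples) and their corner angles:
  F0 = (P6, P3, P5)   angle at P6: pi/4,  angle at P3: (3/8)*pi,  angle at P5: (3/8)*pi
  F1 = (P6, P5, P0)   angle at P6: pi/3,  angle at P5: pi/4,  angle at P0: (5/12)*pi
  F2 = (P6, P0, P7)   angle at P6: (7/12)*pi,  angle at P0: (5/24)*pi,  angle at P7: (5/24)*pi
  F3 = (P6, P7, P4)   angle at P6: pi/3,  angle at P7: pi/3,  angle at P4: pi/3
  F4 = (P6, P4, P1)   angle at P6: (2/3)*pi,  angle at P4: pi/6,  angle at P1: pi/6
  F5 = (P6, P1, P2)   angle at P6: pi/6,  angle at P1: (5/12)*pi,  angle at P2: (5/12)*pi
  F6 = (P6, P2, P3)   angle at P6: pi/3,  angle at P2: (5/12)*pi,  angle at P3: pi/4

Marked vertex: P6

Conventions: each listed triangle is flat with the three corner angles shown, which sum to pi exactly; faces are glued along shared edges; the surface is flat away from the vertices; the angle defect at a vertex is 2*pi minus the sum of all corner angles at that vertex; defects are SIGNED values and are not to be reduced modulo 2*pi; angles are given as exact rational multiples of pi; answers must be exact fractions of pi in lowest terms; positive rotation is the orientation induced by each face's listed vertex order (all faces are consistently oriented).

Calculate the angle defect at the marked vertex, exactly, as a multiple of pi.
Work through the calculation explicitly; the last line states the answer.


Sum of corner angles at P6: (8/3)*pi
defect = 2*pi - (8/3)*pi

Answer: defect(P6) = (-2/3)*pi


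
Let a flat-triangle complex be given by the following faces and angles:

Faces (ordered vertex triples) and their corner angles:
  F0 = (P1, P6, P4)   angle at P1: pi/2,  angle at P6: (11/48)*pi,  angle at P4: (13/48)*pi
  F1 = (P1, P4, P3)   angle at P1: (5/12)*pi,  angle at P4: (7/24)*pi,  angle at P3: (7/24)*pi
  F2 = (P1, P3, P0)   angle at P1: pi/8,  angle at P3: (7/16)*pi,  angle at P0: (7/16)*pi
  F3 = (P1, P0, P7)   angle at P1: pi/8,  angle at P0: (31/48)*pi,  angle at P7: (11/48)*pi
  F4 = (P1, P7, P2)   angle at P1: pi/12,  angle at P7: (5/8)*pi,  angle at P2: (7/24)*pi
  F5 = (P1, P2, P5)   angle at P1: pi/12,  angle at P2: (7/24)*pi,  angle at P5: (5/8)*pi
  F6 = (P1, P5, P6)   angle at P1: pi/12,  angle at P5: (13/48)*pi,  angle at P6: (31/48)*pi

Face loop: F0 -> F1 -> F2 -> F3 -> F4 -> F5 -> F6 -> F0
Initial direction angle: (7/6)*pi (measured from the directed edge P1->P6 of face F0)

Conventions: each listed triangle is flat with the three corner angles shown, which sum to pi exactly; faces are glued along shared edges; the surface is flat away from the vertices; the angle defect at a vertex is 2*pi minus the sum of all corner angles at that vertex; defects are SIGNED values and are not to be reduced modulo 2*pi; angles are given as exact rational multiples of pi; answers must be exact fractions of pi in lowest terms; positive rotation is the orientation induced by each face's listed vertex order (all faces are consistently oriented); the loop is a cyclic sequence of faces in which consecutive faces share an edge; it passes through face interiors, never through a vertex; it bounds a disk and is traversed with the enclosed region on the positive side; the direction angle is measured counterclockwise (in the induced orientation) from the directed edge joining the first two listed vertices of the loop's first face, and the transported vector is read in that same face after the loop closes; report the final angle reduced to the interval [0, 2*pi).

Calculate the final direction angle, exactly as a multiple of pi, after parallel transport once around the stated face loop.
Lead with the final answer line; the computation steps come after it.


Answer: final direction angle = (7/4)*pi

enclosed vertex P1: corner angles sum to (17/12)*pi, defect = 2*pi - (17/12)*pi = (7/12)*pi
holonomy = initial angle + sum of enclosed defects (mod 2*pi), positive in the induced orientation
final angle = (7/6)*pi + (7/12)*pi = (7/4)*pi (mod 2*pi)


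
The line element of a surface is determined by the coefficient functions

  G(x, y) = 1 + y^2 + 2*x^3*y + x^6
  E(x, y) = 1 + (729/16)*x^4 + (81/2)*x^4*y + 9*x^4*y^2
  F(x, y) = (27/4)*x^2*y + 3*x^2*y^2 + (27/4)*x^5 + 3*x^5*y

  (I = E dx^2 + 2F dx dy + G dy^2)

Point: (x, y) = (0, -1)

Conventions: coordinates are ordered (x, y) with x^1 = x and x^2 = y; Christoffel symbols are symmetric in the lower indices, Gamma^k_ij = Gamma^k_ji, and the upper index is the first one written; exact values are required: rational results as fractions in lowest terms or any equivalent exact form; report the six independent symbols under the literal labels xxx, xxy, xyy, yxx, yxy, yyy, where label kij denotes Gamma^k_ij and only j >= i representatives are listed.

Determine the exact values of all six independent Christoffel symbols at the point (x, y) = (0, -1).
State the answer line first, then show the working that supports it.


Answer: Gamma_xxx = 0, Gamma_xxy = 0, Gamma_xyy = 0, Gamma_yxx = 0, Gamma_yxy = 0, Gamma_yyy = -1/2

E = 1, F = 0, G = 2 at the point
E_x = 0, E_y = 0, F_x = 0, F_y = 0, G_x = 0, G_y = -2
EG - F^2 = 2;  g^inv = (1/2) * [[2, 0], [0, 1]]
first-kind symbols [ij,l] = (1/2)(d_i g_jl + d_j g_il - d_l g_ij): [xx,x] = E_x/2 = 0, [xx,y] = F_x - E_y/2 = 0, [xy,x] = E_y/2 = 0, [xy,y] = G_x/2 = 0, [yy,x] = F_y - G_x/2 = 0, [yy,y] = G_y/2 = -1
Gamma^x_ij = (G*[ij,x] - F*[ij,y])/(EG - F^2), Gamma^y_ij = (E*[ij,y] - F*[ij,x])/(EG - F^2)


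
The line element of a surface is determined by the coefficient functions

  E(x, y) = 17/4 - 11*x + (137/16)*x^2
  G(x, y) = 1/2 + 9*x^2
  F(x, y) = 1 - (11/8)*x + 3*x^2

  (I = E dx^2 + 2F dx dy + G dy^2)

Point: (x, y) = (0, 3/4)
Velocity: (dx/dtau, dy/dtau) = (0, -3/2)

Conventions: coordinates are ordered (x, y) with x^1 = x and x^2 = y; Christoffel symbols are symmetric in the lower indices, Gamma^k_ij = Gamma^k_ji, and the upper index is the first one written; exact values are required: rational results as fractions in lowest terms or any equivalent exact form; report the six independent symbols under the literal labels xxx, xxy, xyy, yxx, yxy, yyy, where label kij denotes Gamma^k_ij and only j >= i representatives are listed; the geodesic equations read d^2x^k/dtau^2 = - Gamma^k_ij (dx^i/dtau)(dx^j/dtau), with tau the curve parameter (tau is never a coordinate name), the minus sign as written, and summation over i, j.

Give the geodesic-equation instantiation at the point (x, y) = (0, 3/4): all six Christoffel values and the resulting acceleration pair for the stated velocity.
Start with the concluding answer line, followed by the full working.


Answer: Gamma_xxx = -11/9, Gamma_xxy = 0, Gamma_xyy = 0, Gamma_yxx = -11/36, Gamma_yxy = 0, Gamma_yyy = 0; accelerations (d^2x/dtau^2, d^2y/dtau^2) = (0, 0)

E = 17/4, F = 1, G = 1/2 at the point
E_x = -11, E_y = 0, F_x = -11/8, F_y = 0, G_x = 0, G_y = 0
EG - F^2 = 9/8;  g^inv = (8/9) * [[1/2, -1], [-1, 17/4]]
first-kind symbols [ij,l] = (1/2)(d_i g_jl + d_j g_il - d_l g_ij): [xx,x] = E_x/2 = -11/2, [xx,y] = F_x - E_y/2 = -11/8, [xy,x] = E_y/2 = 0, [xy,y] = G_x/2 = 0, [yy,x] = F_y - G_x/2 = 0, [yy,y] = G_y/2 = 0
Gamma^x_ij = (G*[ij,x] - F*[ij,y])/(EG - F^2), Gamma^y_ij = (E*[ij,y] - F*[ij,x])/(EG - F^2)
Gamma_xxx = -11/9, Gamma_xxy = 0, Gamma_xyy = 0, Gamma_yxx = -11/36, Gamma_yxy = 0, Gamma_yyy = 0
d^2x/dtau^2 = -(Gamma_xxx*(0)^2 + 2*Gamma_xxy*(0)*(-3/2) + Gamma_xyy*(-3/2)^2) = 0
d^2y/dtau^2 = -(Gamma_yxx*(0)^2 + 2*Gamma_yxy*(0)*(-3/2) + Gamma_yyy*(-3/2)^2) = 0


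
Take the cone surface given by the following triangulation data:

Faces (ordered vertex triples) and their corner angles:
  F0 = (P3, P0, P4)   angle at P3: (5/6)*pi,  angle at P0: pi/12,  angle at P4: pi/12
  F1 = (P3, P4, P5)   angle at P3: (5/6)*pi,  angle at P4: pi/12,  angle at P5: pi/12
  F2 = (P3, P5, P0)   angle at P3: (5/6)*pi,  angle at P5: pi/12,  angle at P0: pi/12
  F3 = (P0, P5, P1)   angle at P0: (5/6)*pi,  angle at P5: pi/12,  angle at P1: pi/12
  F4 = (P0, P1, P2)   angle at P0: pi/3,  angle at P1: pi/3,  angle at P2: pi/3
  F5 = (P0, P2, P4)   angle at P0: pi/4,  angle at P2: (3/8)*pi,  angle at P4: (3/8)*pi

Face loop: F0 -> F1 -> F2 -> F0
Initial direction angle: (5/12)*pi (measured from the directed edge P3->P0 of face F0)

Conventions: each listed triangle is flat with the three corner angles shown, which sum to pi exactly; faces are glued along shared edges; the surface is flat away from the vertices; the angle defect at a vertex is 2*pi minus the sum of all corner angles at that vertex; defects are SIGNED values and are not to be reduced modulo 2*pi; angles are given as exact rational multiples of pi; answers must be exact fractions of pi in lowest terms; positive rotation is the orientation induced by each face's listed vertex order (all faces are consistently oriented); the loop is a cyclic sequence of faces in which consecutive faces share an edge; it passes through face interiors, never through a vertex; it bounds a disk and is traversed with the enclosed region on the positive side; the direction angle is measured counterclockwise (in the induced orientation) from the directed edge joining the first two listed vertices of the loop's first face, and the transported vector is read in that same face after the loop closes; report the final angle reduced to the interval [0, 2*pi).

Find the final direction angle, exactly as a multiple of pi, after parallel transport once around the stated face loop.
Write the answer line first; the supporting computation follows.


Answer: final direction angle = (23/12)*pi

enclosed vertex P3: corner angles sum to (5/2)*pi, defect = 2*pi - (5/2)*pi = -pi/2
transport around the loop rotates by the sum of enclosed defects; add to the initial angle mod 2*pi
final angle = (5/12)*pi - pi/2 = (23/12)*pi (mod 2*pi)


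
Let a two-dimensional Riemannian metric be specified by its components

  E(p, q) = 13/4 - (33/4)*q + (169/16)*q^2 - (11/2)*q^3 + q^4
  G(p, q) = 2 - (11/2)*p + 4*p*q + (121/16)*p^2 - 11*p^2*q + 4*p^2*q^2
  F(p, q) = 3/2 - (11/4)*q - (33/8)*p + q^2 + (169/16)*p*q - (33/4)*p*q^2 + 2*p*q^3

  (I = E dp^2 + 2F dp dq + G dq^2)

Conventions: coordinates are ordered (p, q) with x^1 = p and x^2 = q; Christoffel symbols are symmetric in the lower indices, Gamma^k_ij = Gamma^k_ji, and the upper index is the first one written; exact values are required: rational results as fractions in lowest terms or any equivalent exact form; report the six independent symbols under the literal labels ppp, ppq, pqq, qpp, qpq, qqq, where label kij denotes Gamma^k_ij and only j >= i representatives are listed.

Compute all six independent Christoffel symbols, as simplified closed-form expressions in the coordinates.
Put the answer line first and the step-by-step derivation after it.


Answer: Gamma_ppp = 0, Gamma_ppq = (32*q^3 - 132*q^2 + 169*q - 66)/(64*p^2*q^2 - 176*p^2*q + 121*p^2 + 64*p*q - 88*p + 16*q^4 - 88*q^3 + 169*q^2 - 132*q + 68), Gamma_pqq = (32*p*q^2 - 88*p*q + 48*p)/(64*p^2*q^2 - 176*p^2*q + 121*p^2 + 64*p*q - 88*p + 16*q^4 - 88*q^3 + 169*q^2 - 132*q + 68), Gamma_qpp = 0, Gamma_qpq = (64*p*q^2 - 176*p*q + 121*p + 32*q - 44)/(64*p^2*q^2 - 176*p^2*q + 121*p^2 + 64*p*q - 88*p + 16*q^4 - 88*q^3 + 169*q^2 - 132*q + 68), Gamma_qqq = (64*p^2*q - 88*p^2 + 32*p)/(64*p^2*q^2 - 176*p^2*q + 121*p^2 + 64*p*q - 88*p + 16*q^4 - 88*q^3 + 169*q^2 - 132*q + 68)

E = 13/4 - (33/4)*q + (169/16)*q^2 - (11/2)*q^3 + q^4; F = 3/2 - (11/4)*q - (33/8)*p + q^2 + (169/16)*p*q - (33/4)*p*q^2 + 2*p*q^3; G = 2 - (11/2)*p + 4*p*q + (121/16)*p^2 - 11*p^2*q + 4*p^2*q^2
Gamma^k_ij = (1/2) g^{kl} (d_i g_jl + d_j g_il - d_l g_ij), with g^inv = (1/(EG-F^2)) [[G, -F], [-F, E]]
first partials: E_p = 0, E_q = -33/4 + (169/8)*q - (33/2)*q^2 + 4*q^3, F_p = -33/8 + (169/16)*q - (33/4)*q^2 + 2*q^3, F_q = -11/4 + 2*q + (169/16)*p - (33/2)*p*q + 6*p*q^2, G_p = -11/2 + 4*q + (121/8)*p - 22*p*q + 8*p*q^2, G_q = 4*p - 11*p^2 + 8*p^2*q
D = EG - F^2 = 17/4 - (33/4)*q - (11/2)*p + (169/16)*q^2 + 4*p*q + (121/16)*p^2 - (11/2)*q^3 - 11*p^2*q + q^4 + 4*p^2*q^2
expanded: Gamma^p_pp = (G E_p - 2F F_p + F E_q)/(2D), Gamma^p_pq = (G E_q - F G_p)/(2D), Gamma^p_qq = (2G F_q - G G_p - F G_q)/(2D), Gamma^q_pp = (2E F_p - E E_q - F E_p)/(2D), Gamma^q_pq = (E G_p - F E_q)/(2D), Gamma^q_qq = (E G_q - 2F F_q + F G_p)/(2D); substitute and cancel common factors


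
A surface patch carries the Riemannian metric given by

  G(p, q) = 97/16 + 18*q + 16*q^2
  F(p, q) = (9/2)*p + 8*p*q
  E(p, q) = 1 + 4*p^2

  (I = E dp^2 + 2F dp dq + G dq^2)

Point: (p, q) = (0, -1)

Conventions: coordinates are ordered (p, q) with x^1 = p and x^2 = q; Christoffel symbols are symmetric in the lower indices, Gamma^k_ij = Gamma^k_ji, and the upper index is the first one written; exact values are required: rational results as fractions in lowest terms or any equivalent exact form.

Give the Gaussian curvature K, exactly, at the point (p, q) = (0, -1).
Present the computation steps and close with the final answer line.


E = 1, F = 0, G = 65/16, EG - F^2 = 65/16 at the point
E_p = 0, E_q = 0, F_p = -7/2, F_q = 0, G_p = 0, G_q = -14
E_qq = 0, F_pq = 8, G_pp = 0
The intrinsic route: Brioschi's K = (det M1 - det M2)/(EG - F^2)^2.
M1 = [[-E_qq/2 + F_pq - G_pp/2, E_p/2, F_p - E_q/2], [F_q - G_p/2, E, F], [G_q/2, F, G]] = [[8, 0, -7/2], [0, 1, 0], [-7, 0, 65/16]]; det M1 = 8
M2 = [[0, E_q/2, G_p/2], [E_q/2, E, F], [G_p/2, F, G]] = [[0, 0, 0], [0, 1, 0], [0, 0, 65/16]]; det M2 = 0
det M1 - det M2 = 8; K = 8 / (65/16)^2 = 2048/4225

Answer: K = 2048/4225


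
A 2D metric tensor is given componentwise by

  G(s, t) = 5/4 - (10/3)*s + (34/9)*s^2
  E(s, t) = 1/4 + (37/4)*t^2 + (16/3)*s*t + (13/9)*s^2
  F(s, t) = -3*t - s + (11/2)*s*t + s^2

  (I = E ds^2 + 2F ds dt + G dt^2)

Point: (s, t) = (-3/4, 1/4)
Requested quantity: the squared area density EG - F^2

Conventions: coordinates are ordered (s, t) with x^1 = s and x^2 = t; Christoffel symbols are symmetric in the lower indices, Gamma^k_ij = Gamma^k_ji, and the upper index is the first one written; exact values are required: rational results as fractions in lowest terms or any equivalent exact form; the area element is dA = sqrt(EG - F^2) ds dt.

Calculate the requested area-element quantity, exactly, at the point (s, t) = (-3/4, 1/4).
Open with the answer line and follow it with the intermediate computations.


Answer: EG - F^2 = 3629/1024

E = 41/64, F = -15/32, G = 47/8; EG - F^2 = 3629/1024


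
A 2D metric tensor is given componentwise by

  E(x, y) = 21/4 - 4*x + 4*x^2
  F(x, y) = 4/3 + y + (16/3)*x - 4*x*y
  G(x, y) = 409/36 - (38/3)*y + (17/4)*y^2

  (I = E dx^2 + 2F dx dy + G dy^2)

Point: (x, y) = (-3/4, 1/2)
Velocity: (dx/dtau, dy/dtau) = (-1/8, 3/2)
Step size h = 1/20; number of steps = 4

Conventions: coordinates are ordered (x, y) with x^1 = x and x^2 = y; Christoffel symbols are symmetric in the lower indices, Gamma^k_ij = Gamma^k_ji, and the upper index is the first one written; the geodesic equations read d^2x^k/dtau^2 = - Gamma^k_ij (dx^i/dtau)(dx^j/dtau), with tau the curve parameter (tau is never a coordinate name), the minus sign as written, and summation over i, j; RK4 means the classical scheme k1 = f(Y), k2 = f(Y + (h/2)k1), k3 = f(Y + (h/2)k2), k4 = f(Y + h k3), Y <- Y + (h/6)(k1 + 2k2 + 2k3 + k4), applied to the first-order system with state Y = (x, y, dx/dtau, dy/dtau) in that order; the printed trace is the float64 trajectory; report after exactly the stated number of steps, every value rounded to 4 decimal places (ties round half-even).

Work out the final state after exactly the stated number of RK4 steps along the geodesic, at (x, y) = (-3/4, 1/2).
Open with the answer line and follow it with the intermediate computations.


Answer: x = -0.7938, y = 0.8363, dx/dtau = -0.3368, dy/dtau = 1.9094

f(Y) = (dx/dtau, dy/dtau, -Gamma^x_ij Y'^i Y'^j, -Gamma^y_ij Y'^i Y'^j) with the Gammas evaluated at the stage position; h = 0.050000; intermediate values shown to 6 dp
step 0: x = -0.7500, y = 0.5000, dx/dtau = -0.1250, dy/dtau = 1.5000
step 1:
  k1: at (x, y) = (-0.750000, 0.500000), (dx/dtau, dy/dtau) = (-0.125000, 1.500000); Gamma_xxx = -0.444529, Gamma_xxy = 0.000000, Gamma_xyy = 0.339439, Gamma_yxx = 0.498660, Gamma_yxy = 0.000000, Gamma_yyy = -0.653836; k1 = (-0.125000, 1.500000, -0.756792, 1.463339)
  k2: at (x, y) = (-0.753125, 0.537500), (dx/dtau, dy/dtau) = (-0.143920, 1.536583); Gamma_xxx = -0.450478, Gamma_xxy = 0.000000, Gamma_xyy = 0.347566, Gamma_yxx = 0.509651, Gamma_yxy = 0.000000, Gamma_yyy = -0.668772; k2 = (-0.143920, 1.536583, -0.811303, 1.568475)
  k3: at (x, y) = (-0.753598, 0.538415), (dx/dtau, dy/dtau) = (-0.145283, 1.539212); Gamma_xxx = -0.450550, Gamma_xxy = 0.000000, Gamma_xyy = 0.347711, Gamma_yxx = 0.509834, Gamma_yxy = 0.000000, Gamma_yyy = -0.669074; k3 = (-0.145283, 1.539212, -0.814278, 1.574391)
  k4: at (x, y) = (-0.757264, 0.576961), (dx/dtau, dy/dtau) = (-0.165714, 1.578720); Gamma_xxx = -0.456874, Gamma_xxy = 0.000000, Gamma_xyy = 0.356403, Gamma_yxx = 0.521520, Gamma_yxy = 0.000000, Gamma_yyy = -0.685029; k4 = (-0.165714, 1.578720, -0.875737, 1.693014)
  Y <- Y + (h/6)(k1 + 2k2 + 2k3 + k4): x = -0.7572, y = 0.5769, dx/dtau = -0.1657, dy/dtau = 1.5787
step 2:
  k1: at (x, y) = (-0.757243, 0.576919), (dx/dtau, dy/dtau) = (-0.165697, 1.578684); Gamma_xxx = -0.456870, Gamma_xxy = 0.000000, Gamma_xyy = 0.356396, Gamma_yxx = 0.521511, Gamma_yxy = 0.000000, Gamma_yyy = -0.685015; k1 = (-0.165697, 1.578684, -0.875682, 1.692905)
  k2: at (x, y) = (-0.761385, 0.616386), (dx/dtau, dy/dtau) = (-0.187589, 1.621007); Gamma_xxx = -0.463591, Gamma_xxy = 0.000000, Gamma_xyy = 0.365677, Gamma_yxx = 0.533915, Gamma_yxy = 0.000000, Gamma_yyy = -0.702017; k2 = (-0.187589, 1.621007, -0.944562, 1.825875)
  k3: at (x, y) = (-0.761932, 0.617444), (dx/dtau, dy/dtau) = (-0.189311, 1.624331); Gamma_xxx = -0.463687, Gamma_xxy = 0.000000, Gamma_xyy = 0.365864, Gamma_yxx = 0.534147, Gamma_yxy = 0.000000, Gamma_yyy = -0.702398; k3 = (-0.189311, 1.624331, -0.948696, 1.834099)
  k4: at (x, y) = (-0.766708, 0.658136), (dx/dtau, dy/dtau) = (-0.213132, 1.670389); Gamma_xxx = -0.470881, Gamma_xxy = 0.000000, Gamma_xyy = 0.375857, Gamma_yxx = 0.547411, Gamma_yxy = 0.000000, Gamma_yyy = -0.720668; k4 = (-0.213132, 1.670389, -1.027327, 1.985942)
  Y <- Y + (h/6)(k1 + 2k2 + 2k3 + k4): x = -0.7667, y = 0.6581, dx/dtau = -0.2131, dy/dtau = 1.6703
step 3:
  k1: at (x, y) = (-0.766681, 0.658084), (dx/dtau, dy/dtau) = (-0.213110, 1.670341); Gamma_xxx = -0.470876, Gamma_xxy = 0.000000, Gamma_xyy = 0.375848, Gamma_yxx = 0.547399, Gamma_yxy = 0.000000, Gamma_yyy = -0.720649; k1 = (-0.213110, 1.670341, -1.027244, 1.985777)
  k2: at (x, y) = (-0.772009, 0.699842), (dx/dtau, dy/dtau) = (-0.238791, 1.719985); Gamma_xxx = -0.478570, Gamma_xxy = 0.000000, Gamma_xyy = 0.386586, Gamma_yxx = 0.561551, Gamma_yxy = 0.000000, Gamma_yyy = -0.740223; k2 = (-0.238791, 1.719985, -1.116367, 2.157818)
  k3: at (x, y) = (-0.772651, 0.701083), (dx/dtau, dy/dtau) = (-0.241019, 1.724286); Gamma_xxx = -0.478700, Gamma_xxy = 0.000000, Gamma_xyy = 0.386831, Gamma_yxx = 0.561852, Gamma_yxy = 0.000000, Gamma_yyy = -0.740715; k3 = (-0.241019, 1.724286, -1.122305, 2.169627)
  k4: at (x, y) = (-0.778732, 0.744298), (dx/dtau, dy/dtau) = (-0.269225, 1.778822); Gamma_xxx = -0.487003, Gamma_xxy = 0.000000, Gamma_xyy = 0.398489, Gamma_yxx = 0.577086, Gamma_yxy = 0.000000, Gamma_yyy = -0.761899; k4 = (-0.269225, 1.778822, -1.225601, 2.368978)
  Y <- Y + (h/6)(k1 + 2k2 + 2k3 + k4): x = -0.7787, y = 0.7442, dx/dtau = -0.2692, dy/dtau = 1.7788
step 4:
  k1: at (x, y) = (-0.778698, 0.744231), (dx/dtau, dy/dtau) = (-0.269195, 1.778754); Gamma_xxx = -0.486995, Gamma_xxy = 0.000000, Gamma_xyy = 0.398474, Gamma_yxx = 0.577069, Gamma_yxy = 0.000000, Gamma_yyy = -0.761871; k1 = (-0.269195, 1.778754, -1.225470, 2.368717)
  k2: at (x, y) = (-0.785427, 0.788700), (dx/dtau, dy/dtau) = (-0.299832, 1.837972); Gamma_xxx = -0.495942, Gamma_xxy = 0.000000, Gamma_xyy = 0.411094, Gamma_yxx = 0.593418, Gamma_yxy = 0.000000, Gamma_yyy = -0.784708; k2 = (-0.299832, 1.837972, -1.344149, 2.597507)
  k3: at (x, y) = (-0.786193, 0.790181), (dx/dtau, dy/dtau) = (-0.302799, 1.843692); Gamma_xxx = -0.496123, Gamma_xxy = 0.000000, Gamma_xyy = 0.411425, Gamma_yxx = 0.593818, Gamma_yxy = 0.000000, Gamma_yyy = -0.785357; k3 = (-0.302799, 1.843692, -1.353028, 2.615142)
  k4: at (x, y) = (-0.793837, 0.836416), (dx/dtau, dy/dtau) = (-0.336846, 1.909511); Gamma_xxx = -0.505872, Gamma_xxy = 0.000000, Gamma_xyy = 0.425260, Gamma_yxx = 0.611555, Gamma_yxy = 0.000000, Gamma_yyy = -0.810279; k4 = (-0.336846, 1.909511, -1.493199, 2.885078)
  Y <- Y + (h/6)(k1 + 2k2 + 2k3 + k4): x = -0.7938, y = 0.8363, dx/dtau = -0.3368, dy/dtau = 1.9094
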